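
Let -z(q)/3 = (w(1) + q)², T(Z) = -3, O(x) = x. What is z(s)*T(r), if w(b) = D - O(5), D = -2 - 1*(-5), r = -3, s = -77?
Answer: 56169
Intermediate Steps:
D = 3 (D = -2 + 5 = 3)
w(b) = -2 (w(b) = 3 - 1*5 = 3 - 5 = -2)
z(q) = -3*(-2 + q)²
z(s)*T(r) = -3*(-2 - 77)²*(-3) = -3*(-79)²*(-3) = -3*6241*(-3) = -18723*(-3) = 56169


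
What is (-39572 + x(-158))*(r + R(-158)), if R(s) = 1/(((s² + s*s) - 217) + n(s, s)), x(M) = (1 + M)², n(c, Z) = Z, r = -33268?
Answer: 24601001296369/49553 ≈ 4.9646e+8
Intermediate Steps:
R(s) = 1/(-217 + s + 2*s²) (R(s) = 1/(((s² + s*s) - 217) + s) = 1/(((s² + s²) - 217) + s) = 1/((2*s² - 217) + s) = 1/((-217 + 2*s²) + s) = 1/(-217 + s + 2*s²))
(-39572 + x(-158))*(r + R(-158)) = (-39572 + (1 - 158)²)*(-33268 + 1/(-217 - 158 + 2*(-158)²)) = (-39572 + (-157)²)*(-33268 + 1/(-217 - 158 + 2*24964)) = (-39572 + 24649)*(-33268 + 1/(-217 - 158 + 49928)) = -14923*(-33268 + 1/49553) = -14923*(-1648529203/49553) = 24601001296369/49553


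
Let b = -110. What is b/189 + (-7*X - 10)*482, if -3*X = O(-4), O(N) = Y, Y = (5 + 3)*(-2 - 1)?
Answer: -6012578/189 ≈ -31813.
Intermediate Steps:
Y = -24 (Y = 8*(-3) = -24)
O(N) = -24
X = 8 (X = -⅓*(-24) = 8)
b/189 + (-7*X - 10)*482 = -110/189 + (-7*8 - 10)*482 = -110*1/189 + (-56 - 10)*482 = -110/189 - 66*482 = -110/189 - 31812 = -6012578/189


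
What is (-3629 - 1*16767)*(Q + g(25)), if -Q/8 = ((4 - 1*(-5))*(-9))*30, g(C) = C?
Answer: -397008140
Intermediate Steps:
Q = 19440 (Q = -8*(4 - 1*(-5))*(-9)*30 = -8*(4 + 5)*(-9)*30 = -8*9*(-9)*30 = -(-648)*30 = -8*(-2430) = 19440)
(-3629 - 1*16767)*(Q + g(25)) = (-3629 - 1*16767)*(19440 + 25) = (-3629 - 16767)*19465 = -20396*19465 = -397008140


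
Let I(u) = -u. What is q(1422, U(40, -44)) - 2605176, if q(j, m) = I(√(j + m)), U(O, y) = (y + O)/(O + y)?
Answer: -2605176 - √1423 ≈ -2.6052e+6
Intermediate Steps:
U(O, y) = 1 (U(O, y) = (O + y)/(O + y) = 1)
q(j, m) = -√(j + m)
q(1422, U(40, -44)) - 2605176 = -√(1422 + 1) - 2605176 = -√1423 - 2605176 = -2605176 - √1423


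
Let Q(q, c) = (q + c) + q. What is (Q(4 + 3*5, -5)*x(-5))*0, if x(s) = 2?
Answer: 0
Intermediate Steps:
Q(q, c) = c + 2*q (Q(q, c) = (c + q) + q = c + 2*q)
(Q(4 + 3*5, -5)*x(-5))*0 = ((-5 + 2*(4 + 3*5))*2)*0 = ((-5 + 2*(4 + 15))*2)*0 = ((-5 + 2*19)*2)*0 = ((-5 + 38)*2)*0 = (33*2)*0 = 66*0 = 0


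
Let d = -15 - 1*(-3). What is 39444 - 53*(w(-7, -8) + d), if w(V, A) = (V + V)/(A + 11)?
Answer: 120982/3 ≈ 40327.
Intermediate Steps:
d = -12 (d = -15 + 3 = -12)
w(V, A) = 2*V/(11 + A) (w(V, A) = (2*V)/(11 + A) = 2*V/(11 + A))
39444 - 53*(w(-7, -8) + d) = 39444 - 53*(2*(-7)/(11 - 8) - 12) = 39444 - 53*(2*(-7)/3 - 12) = 39444 - 53*(2*(-7)*(⅓) - 12) = 39444 - 53*(-14/3 - 12) = 39444 - 53*(-50/3) = 39444 + 2650/3 = 120982/3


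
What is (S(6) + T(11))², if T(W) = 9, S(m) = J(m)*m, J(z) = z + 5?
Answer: 5625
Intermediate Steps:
J(z) = 5 + z
S(m) = m*(5 + m) (S(m) = (5 + m)*m = m*(5 + m))
(S(6) + T(11))² = (6*(5 + 6) + 9)² = (6*11 + 9)² = (66 + 9)² = 75² = 5625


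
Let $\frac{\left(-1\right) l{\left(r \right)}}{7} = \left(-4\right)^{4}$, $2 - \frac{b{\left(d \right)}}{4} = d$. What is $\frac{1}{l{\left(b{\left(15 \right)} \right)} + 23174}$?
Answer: $\frac{1}{21382} \approx 4.6768 \cdot 10^{-5}$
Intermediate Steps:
$b{\left(d \right)} = 8 - 4 d$
$l{\left(r \right)} = -1792$ ($l{\left(r \right)} = - 7 \left(-4\right)^{4} = \left(-7\right) 256 = -1792$)
$\frac{1}{l{\left(b{\left(15 \right)} \right)} + 23174} = \frac{1}{-1792 + 23174} = \frac{1}{21382}$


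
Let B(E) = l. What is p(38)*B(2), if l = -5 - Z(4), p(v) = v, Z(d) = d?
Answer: -342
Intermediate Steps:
l = -9 (l = -5 - 1*4 = -5 - 4 = -9)
B(E) = -9
p(38)*B(2) = 38*(-9) = -342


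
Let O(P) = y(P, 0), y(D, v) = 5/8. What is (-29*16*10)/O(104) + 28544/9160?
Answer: -8496912/1145 ≈ -7420.9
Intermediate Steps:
y(D, v) = 5/8 (y(D, v) = 5*(1/8) = 5/8)
O(P) = 5/8
(-29*16*10)/O(104) + 28544/9160 = (-29*16*10)/(5/8) + 28544/9160 = -464*10*(8/5) + 28544*(1/9160) = -4640*8/5 + 3568/1145 = -7424 + 3568/1145 = -8496912/1145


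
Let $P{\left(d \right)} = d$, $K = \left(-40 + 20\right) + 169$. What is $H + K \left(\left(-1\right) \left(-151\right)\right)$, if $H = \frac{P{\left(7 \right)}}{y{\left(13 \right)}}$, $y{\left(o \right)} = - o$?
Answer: $\frac{292480}{13} \approx 22498.0$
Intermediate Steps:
$K = 149$ ($K = -20 + 169 = 149$)
$H = - \frac{7}{13}$ ($H = \frac{7}{\left(-1\right) 13} = \frac{7}{-13} = 7 \left(- \frac{1}{13}\right) = - \frac{7}{13} \approx -0.53846$)
$H + K \left(\left(-1\right) \left(-151\right)\right) = - \frac{7}{13} + 149 \left(\left(-1\right) \left(-151\right)\right) = - \frac{7}{13} + 149 \cdot 151 = - \frac{7}{13} + 22499 = \frac{292480}{13}$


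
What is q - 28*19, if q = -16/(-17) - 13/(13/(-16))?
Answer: -8756/17 ≈ -515.06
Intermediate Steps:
q = 288/17 (q = -16*(-1/17) - 13/(13*(-1/16)) = 16/17 - 13/(-13/16) = 16/17 - 13*(-16/13) = 16/17 + 16 = 288/17 ≈ 16.941)
q - 28*19 = 288/17 - 28*19 = 288/17 - 532 = -8756/17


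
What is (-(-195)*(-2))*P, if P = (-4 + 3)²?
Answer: -390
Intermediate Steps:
P = 1 (P = (-1)² = 1)
(-(-195)*(-2))*P = -(-195)*(-2)*1 = -39*10*1 = -390*1 = -390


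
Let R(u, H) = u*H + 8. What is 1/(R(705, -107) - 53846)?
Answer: -1/129273 ≈ -7.7356e-6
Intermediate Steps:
R(u, H) = 8 + H*u (R(u, H) = H*u + 8 = 8 + H*u)
1/(R(705, -107) - 53846) = 1/((8 - 107*705) - 53846) = 1/((8 - 75435) - 53846) = 1/(-75427 - 53846) = 1/(-129273) = -1/129273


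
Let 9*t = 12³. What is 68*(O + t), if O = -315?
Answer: -8364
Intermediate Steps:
t = 192 (t = (⅑)*12³ = (⅑)*1728 = 192)
68*(O + t) = 68*(-315 + 192) = 68*(-123) = -8364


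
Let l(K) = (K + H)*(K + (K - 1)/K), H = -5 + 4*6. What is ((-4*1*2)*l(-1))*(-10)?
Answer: 1440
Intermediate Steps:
H = 19 (H = -5 + 24 = 19)
l(K) = (19 + K)*(K + (-1 + K)/K) (l(K) = (K + 19)*(K + (K - 1)/K) = (19 + K)*(K + (-1 + K)/K))
((-4*1*2)*l(-1))*(-10) = ((-4*1*2)*(18 + (-1)² - 19/(-1) + 20*(-1)))*(-10) = ((-4*2)*(18 + 1 - 19*(-1) - 20))*(-10) = -8*(18 + 1 + 19 - 20)*(-10) = -8*18*(-10) = -144*(-10) = 1440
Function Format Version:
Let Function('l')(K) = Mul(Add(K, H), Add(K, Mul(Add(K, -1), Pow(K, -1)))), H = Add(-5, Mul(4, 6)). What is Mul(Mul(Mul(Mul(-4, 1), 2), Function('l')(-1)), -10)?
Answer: 1440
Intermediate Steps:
H = 19 (H = Add(-5, 24) = 19)
Function('l')(K) = Mul(Add(19, K), Add(K, Mul(Pow(K, -1), Add(-1, K)))) (Function('l')(K) = Mul(Add(K, 19), Add(K, Mul(Add(K, -1), Pow(K, -1)))) = Mul(Add(19, K), Add(K, Mul(Add(-1, K), Pow(K, -1)))) = Mul(Add(19, K), Add(K, Mul(Pow(K, -1), Add(-1, K)))))
Mul(Mul(Mul(Mul(-4, 1), 2), Function('l')(-1)), -10) = Mul(Mul(Mul(Mul(-4, 1), 2), Add(18, Pow(-1, 2), Mul(-19, Pow(-1, -1)), Mul(20, -1))), -10) = Mul(Mul(Mul(-4, 2), Add(18, 1, Mul(-19, -1), -20)), -10) = Mul(Mul(-8, Add(18, 1, 19, -20)), -10) = Mul(Mul(-8, 18), -10) = Mul(-144, -10) = 1440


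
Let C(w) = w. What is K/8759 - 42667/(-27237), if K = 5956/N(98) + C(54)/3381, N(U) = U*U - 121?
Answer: 190203012265495/121412714505243 ≈ 1.5666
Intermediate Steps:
N(U) = -121 + U**2 (N(U) = U**2 - 121 = -121 + U**2)
K = 6883106/10687341 (K = 5956/(-121 + 98**2) + 54/3381 = 5956/(-121 + 9604) + 54*(1/3381) = 5956/9483 + 18/1127 = 6883106/10687341 ≈ 0.64404)
K/8759 - 42667/(-27237) = (6883106/10687341)/8759 - 42667/(-27237) = (6883106/10687341)*(1/8759) - 42667*(-1/27237) = 6883106/93610419819 + 42667/27237 = 190203012265495/121412714505243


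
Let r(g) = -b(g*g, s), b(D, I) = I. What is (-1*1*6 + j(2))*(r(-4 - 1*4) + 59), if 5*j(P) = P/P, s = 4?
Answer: -319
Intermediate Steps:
j(P) = ⅕ (j(P) = (P/P)/5 = (⅕)*1 = ⅕)
r(g) = -4 (r(g) = -1*4 = -4)
(-1*1*6 + j(2))*(r(-4 - 1*4) + 59) = (-1*1*6 + ⅕)*(-4 + 59) = (-1*6 + ⅕)*55 = (-6 + ⅕)*55 = -29/5*55 = -319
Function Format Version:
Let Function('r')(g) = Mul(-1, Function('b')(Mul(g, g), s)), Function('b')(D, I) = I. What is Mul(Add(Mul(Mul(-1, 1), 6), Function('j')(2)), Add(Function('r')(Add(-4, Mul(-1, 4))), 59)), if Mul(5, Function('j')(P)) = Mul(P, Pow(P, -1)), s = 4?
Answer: -319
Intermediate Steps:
Function('j')(P) = Rational(1, 5) (Function('j')(P) = Mul(Rational(1, 5), Mul(P, Pow(P, -1))) = Mul(Rational(1, 5), 1) = Rational(1, 5))
Function('r')(g) = -4 (Function('r')(g) = Mul(-1, 4) = -4)
Mul(Add(Mul(Mul(-1, 1), 6), Function('j')(2)), Add(Function('r')(Add(-4, Mul(-1, 4))), 59)) = Mul(Add(Mul(Mul(-1, 1), 6), Rational(1, 5)), Add(-4, 59)) = Mul(Add(Mul(-1, 6), Rational(1, 5)), 55) = Mul(Add(-6, Rational(1, 5)), 55) = Mul(Rational(-29, 5), 55) = -319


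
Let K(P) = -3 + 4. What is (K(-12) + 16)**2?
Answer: 289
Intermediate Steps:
K(P) = 1
(K(-12) + 16)**2 = (1 + 16)**2 = 17**2 = 289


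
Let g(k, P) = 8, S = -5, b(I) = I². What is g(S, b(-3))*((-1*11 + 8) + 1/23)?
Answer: -544/23 ≈ -23.652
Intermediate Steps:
g(S, b(-3))*((-1*11 + 8) + 1/23) = 8*((-1*11 + 8) + 1/23) = 8*((-11 + 8) + 1/23) = 8*(-3 + 1/23) = 8*(-68/23) = -544/23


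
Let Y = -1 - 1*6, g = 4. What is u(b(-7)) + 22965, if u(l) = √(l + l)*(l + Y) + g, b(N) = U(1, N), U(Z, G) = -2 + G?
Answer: 22969 - 48*I*√2 ≈ 22969.0 - 67.882*I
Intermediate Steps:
b(N) = -2 + N
Y = -7 (Y = -1 - 6 = -7)
u(l) = 4 + √2*√l*(-7 + l) (u(l) = √(l + l)*(l - 7) + 4 = √(2*l)*(-7 + l) + 4 = (√2*√l)*(-7 + l) + 4 = √2*√l*(-7 + l) + 4 = 4 + √2*√l*(-7 + l))
u(b(-7)) + 22965 = (4 + √2*(-2 - 7)^(3/2) - 7*√2*√(-2 - 7)) + 22965 = (4 + √2*(-9)^(3/2) - 7*√2*√(-9)) + 22965 = (4 + √2*(-27*I) - 7*√2*3*I) + 22965 = (4 - 27*I*√2 - 21*I*√2) + 22965 = (4 - 48*I*√2) + 22965 = 22969 - 48*I*√2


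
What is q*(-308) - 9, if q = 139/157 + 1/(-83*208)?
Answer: -190863011/677612 ≈ -281.67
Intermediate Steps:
q = 2399539/2710448 (q = 139*(1/157) - 1/83*1/208 = 139/157 - 1/17264 = 2399539/2710448 ≈ 0.88529)
q*(-308) - 9 = (2399539/2710448)*(-308) - 9 = -184764503/677612 - 9 = -190863011/677612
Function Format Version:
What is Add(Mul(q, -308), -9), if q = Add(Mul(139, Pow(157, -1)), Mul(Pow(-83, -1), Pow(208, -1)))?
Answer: Rational(-190863011, 677612) ≈ -281.67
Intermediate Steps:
q = Rational(2399539, 2710448) (q = Add(Mul(139, Rational(1, 157)), Mul(Rational(-1, 83), Rational(1, 208))) = Add(Rational(139, 157), Rational(-1, 17264)) = Rational(2399539, 2710448) ≈ 0.88529)
Add(Mul(q, -308), -9) = Add(Mul(Rational(2399539, 2710448), -308), -9) = Add(Rational(-184764503, 677612), -9) = Rational(-190863011, 677612)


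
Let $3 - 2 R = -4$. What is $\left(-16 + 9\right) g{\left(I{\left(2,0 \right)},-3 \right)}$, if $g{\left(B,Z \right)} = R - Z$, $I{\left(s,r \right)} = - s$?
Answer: $- \frac{91}{2} \approx -45.5$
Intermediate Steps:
$R = \frac{7}{2}$ ($R = \frac{3}{2} - -2 = \frac{3}{2} + 2 = \frac{7}{2} \approx 3.5$)
$g{\left(B,Z \right)} = \frac{7}{2} - Z$
$\left(-16 + 9\right) g{\left(I{\left(2,0 \right)},-3 \right)} = \left(-16 + 9\right) \left(\frac{7}{2} - -3\right) = - 7 \left(\frac{7}{2} + 3\right) = \left(-7\right) \frac{13}{2} = - \frac{91}{2}$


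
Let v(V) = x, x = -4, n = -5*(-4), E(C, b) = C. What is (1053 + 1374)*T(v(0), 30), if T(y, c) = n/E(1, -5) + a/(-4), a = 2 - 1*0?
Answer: 94653/2 ≈ 47327.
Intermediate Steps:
n = 20
a = 2 (a = 2 + 0 = 2)
v(V) = -4
T(y, c) = 39/2 (T(y, c) = 20/1 + 2/(-4) = 20*1 + 2*(-¼) = 20 - ½ = 39/2)
(1053 + 1374)*T(v(0), 30) = (1053 + 1374)*(39/2) = 2427*(39/2) = 94653/2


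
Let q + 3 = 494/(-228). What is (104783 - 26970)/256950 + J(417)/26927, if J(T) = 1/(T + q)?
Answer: 5177415320321/17096583738150 ≈ 0.30283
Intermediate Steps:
q = -31/6 (q = -3 + 494/(-228) = -3 + 494*(-1/228) = -3 - 13/6 = -31/6 ≈ -5.1667)
J(T) = 1/(-31/6 + T) (J(T) = 1/(T - 31/6) = 1/(-31/6 + T))
(104783 - 26970)/256950 + J(417)/26927 = (104783 - 26970)/256950 + (6/(-31 + 6*417))/26927 = 77813*(1/256950) + (6/(-31 + 2502))*(1/26927) = 77813/256950 + (6/2471)*(1/26927) = 77813/256950 + 6/66536617 = 5177415320321/17096583738150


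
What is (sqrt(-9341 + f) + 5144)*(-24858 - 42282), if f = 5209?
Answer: -345368160 - 134280*I*sqrt(1033) ≈ -3.4537e+8 - 4.3158e+6*I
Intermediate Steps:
(sqrt(-9341 + f) + 5144)*(-24858 - 42282) = (sqrt(-9341 + 5209) + 5144)*(-24858 - 42282) = (sqrt(-4132) + 5144)*(-67140) = (2*I*sqrt(1033) + 5144)*(-67140) = (5144 + 2*I*sqrt(1033))*(-67140) = -345368160 - 134280*I*sqrt(1033)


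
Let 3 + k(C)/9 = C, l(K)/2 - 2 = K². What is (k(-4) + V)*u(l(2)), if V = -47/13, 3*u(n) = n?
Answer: -3464/13 ≈ -266.46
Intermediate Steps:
l(K) = 4 + 2*K²
k(C) = -27 + 9*C
u(n) = n/3
V = -47/13 (V = -47*1/13 = -47/13 ≈ -3.6154)
(k(-4) + V)*u(l(2)) = ((-27 + 9*(-4)) - 47/13)*((4 + 2*2²)/3) = ((-27 - 36) - 47/13)*((4 + 2*4)/3) = (-63 - 47/13)*((4 + 8)/3) = -866*12/39 = -866/13*4 = -3464/13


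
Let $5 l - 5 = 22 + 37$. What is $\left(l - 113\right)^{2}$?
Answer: $\frac{251001}{25} \approx 10040.0$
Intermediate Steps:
$l = \frac{64}{5}$ ($l = 1 + \frac{22 + 37}{5} = 1 + \frac{1}{5} \cdot 59 = 1 + \frac{59}{5} = \frac{64}{5} \approx 12.8$)
$\left(l - 113\right)^{2} = \left(\frac{64}{5} - 113\right)^{2} = \left(- \frac{501}{5}\right)^{2} = \frac{251001}{25}$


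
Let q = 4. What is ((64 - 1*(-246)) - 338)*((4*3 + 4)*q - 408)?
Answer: 9632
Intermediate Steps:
((64 - 1*(-246)) - 338)*((4*3 + 4)*q - 408) = ((64 - 1*(-246)) - 338)*((4*3 + 4)*4 - 408) = ((64 + 246) - 338)*((12 + 4)*4 - 408) = (310 - 338)*(16*4 - 408) = -28*(64 - 408) = -28*(-344) = 9632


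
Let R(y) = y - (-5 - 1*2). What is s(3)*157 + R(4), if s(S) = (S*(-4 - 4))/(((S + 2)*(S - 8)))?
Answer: 4043/25 ≈ 161.72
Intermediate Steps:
s(S) = -8*S/((-8 + S)*(2 + S)) (s(S) = (S*(-8))/(((2 + S)*(-8 + S))) = (-8*S)/(((-8 + S)*(2 + S))) = (-8*S)*(1/((-8 + S)*(2 + S))) = -8*S/((-8 + S)*(2 + S)))
R(y) = 7 + y (R(y) = y - (-5 - 2) = y - 1*(-7) = y + 7 = 7 + y)
s(3)*157 + R(4) = (8*3/(16 - 1*3² + 6*3))*157 + (7 + 4) = (8*3/(16 - 1*9 + 18))*157 + 11 = (8*3/(16 - 9 + 18))*157 + 11 = (8*3/25)*157 + 11 = (8*3*(1/25))*157 + 11 = (24/25)*157 + 11 = 3768/25 + 11 = 4043/25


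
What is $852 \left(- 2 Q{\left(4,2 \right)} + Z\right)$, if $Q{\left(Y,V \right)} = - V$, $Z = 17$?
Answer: $17892$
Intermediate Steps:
$852 \left(- 2 Q{\left(4,2 \right)} + Z\right) = 852 \left(- 2 \left(\left(-1\right) 2\right) + 17\right) = 852 \left(\left(-2\right) \left(-2\right) + 17\right) = 852 \left(4 + 17\right) = 852 \cdot 21 = 17892$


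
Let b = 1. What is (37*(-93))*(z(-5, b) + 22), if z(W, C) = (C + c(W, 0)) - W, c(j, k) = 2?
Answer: -103230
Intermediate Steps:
z(W, C) = 2 + C - W (z(W, C) = (C + 2) - W = (2 + C) - W = 2 + C - W)
(37*(-93))*(z(-5, b) + 22) = (37*(-93))*((2 + 1 - 1*(-5)) + 22) = -3441*((2 + 1 + 5) + 22) = -3441*(8 + 22) = -3441*30 = -103230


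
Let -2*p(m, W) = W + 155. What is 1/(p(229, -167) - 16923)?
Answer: -1/16917 ≈ -5.9112e-5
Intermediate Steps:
p(m, W) = -155/2 - W/2 (p(m, W) = -(W + 155)/2 = -(155 + W)/2 = -155/2 - W/2)
1/(p(229, -167) - 16923) = 1/((-155/2 - ½*(-167)) - 16923) = 1/((-155/2 + 167/2) - 16923) = 1/(6 - 16923) = 1/(-16917) = -1/16917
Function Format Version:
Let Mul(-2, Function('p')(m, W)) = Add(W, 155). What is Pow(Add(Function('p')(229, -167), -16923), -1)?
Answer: Rational(-1, 16917) ≈ -5.9112e-5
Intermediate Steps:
Function('p')(m, W) = Add(Rational(-155, 2), Mul(Rational(-1, 2), W)) (Function('p')(m, W) = Mul(Rational(-1, 2), Add(W, 155)) = Mul(Rational(-1, 2), Add(155, W)) = Add(Rational(-155, 2), Mul(Rational(-1, 2), W)))
Pow(Add(Function('p')(229, -167), -16923), -1) = Pow(Add(Add(Rational(-155, 2), Mul(Rational(-1, 2), -167)), -16923), -1) = Pow(Add(Add(Rational(-155, 2), Rational(167, 2)), -16923), -1) = Pow(Add(6, -16923), -1) = Pow(-16917, -1) = Rational(-1, 16917)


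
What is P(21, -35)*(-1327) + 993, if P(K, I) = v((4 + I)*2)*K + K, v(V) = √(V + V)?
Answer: -26874 - 55734*I*√31 ≈ -26874.0 - 3.1031e+5*I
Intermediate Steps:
v(V) = √2*√V (v(V) = √(2*V) = √2*√V)
P(K, I) = K + K*√2*√(8 + 2*I) (P(K, I) = (√2*√((4 + I)*2))*K + K = (√2*√(8 + 2*I))*K + K = K*√2*√(8 + 2*I) + K = K + K*√2*√(8 + 2*I))
P(21, -35)*(-1327) + 993 = (21*(1 + 2*√(4 - 35)))*(-1327) + 993 = (21*(1 + 2*√(-31)))*(-1327) + 993 = (21*(1 + 2*(I*√31)))*(-1327) + 993 = (21*(1 + 2*I*√31))*(-1327) + 993 = (21 + 42*I*√31)*(-1327) + 993 = (-27867 - 55734*I*√31) + 993 = -26874 - 55734*I*√31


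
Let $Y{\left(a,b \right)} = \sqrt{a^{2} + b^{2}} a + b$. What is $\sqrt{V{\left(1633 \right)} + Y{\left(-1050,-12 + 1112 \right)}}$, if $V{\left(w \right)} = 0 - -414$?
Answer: $\sqrt{1514 - 262500 \sqrt{37}} \approx 1263.0 i$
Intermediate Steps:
$V{\left(w \right)} = 414$ ($V{\left(w \right)} = 0 + 414 = 414$)
$Y{\left(a,b \right)} = b + a \sqrt{a^{2} + b^{2}}$ ($Y{\left(a,b \right)} = a \sqrt{a^{2} + b^{2}} + b = b + a \sqrt{a^{2} + b^{2}}$)
$\sqrt{V{\left(1633 \right)} + Y{\left(-1050,-12 + 1112 \right)}} = \sqrt{414 + \left(\left(-12 + 1112\right) - 1050 \sqrt{\left(-1050\right)^{2} + \left(-12 + 1112\right)^{2}}\right)} = \sqrt{414 + \left(1100 - 1050 \sqrt{1102500 + 1100^{2}}\right)} = \sqrt{414 + \left(1100 - 1050 \sqrt{1102500 + 1210000}\right)} = \sqrt{414 + \left(1100 - 1050 \sqrt{2312500}\right)} = \sqrt{414 + \left(1100 - 1050 \cdot 250 \sqrt{37}\right)} = \sqrt{414 + \left(1100 - 262500 \sqrt{37}\right)} = \sqrt{1514 - 262500 \sqrt{37}}$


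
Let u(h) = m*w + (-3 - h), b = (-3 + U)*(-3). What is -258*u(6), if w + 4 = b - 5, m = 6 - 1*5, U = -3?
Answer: 0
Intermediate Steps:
b = 18 (b = (-3 - 3)*(-3) = -6*(-3) = 18)
m = 1 (m = 6 - 5 = 1)
w = 9 (w = -4 + (18 - 5) = -4 + 13 = 9)
u(h) = 6 - h (u(h) = 1*9 + (-3 - h) = 9 + (-3 - h) = 6 - h)
-258*u(6) = -258*(6 - 1*6) = -258*(6 - 6) = -258*0 = 0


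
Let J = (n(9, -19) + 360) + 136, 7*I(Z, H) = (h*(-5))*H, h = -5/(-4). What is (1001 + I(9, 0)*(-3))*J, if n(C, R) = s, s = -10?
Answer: 486486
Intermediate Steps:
h = 5/4 (h = -5*(-¼) = 5/4 ≈ 1.2500)
n(C, R) = -10
I(Z, H) = -25*H/28 (I(Z, H) = (((5/4)*(-5))*H)/7 = (-25*H/4)/7 = -25*H/28)
J = 486 (J = (-10 + 360) + 136 = 350 + 136 = 486)
(1001 + I(9, 0)*(-3))*J = (1001 - 25/28*0*(-3))*486 = (1001 + 0*(-3))*486 = (1001 + 0)*486 = 1001*486 = 486486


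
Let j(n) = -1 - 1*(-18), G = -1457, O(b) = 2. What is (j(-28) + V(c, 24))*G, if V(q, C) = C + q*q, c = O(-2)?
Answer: -65565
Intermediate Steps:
j(n) = 17 (j(n) = -1 + 18 = 17)
c = 2
V(q, C) = C + q²
(j(-28) + V(c, 24))*G = (17 + (24 + 2²))*(-1457) = (17 + (24 + 4))*(-1457) = (17 + 28)*(-1457) = 45*(-1457) = -65565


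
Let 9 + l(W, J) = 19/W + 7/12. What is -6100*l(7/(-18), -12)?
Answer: 7336775/21 ≈ 3.4937e+5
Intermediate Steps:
l(W, J) = -101/12 + 19/W (l(W, J) = -9 + (19/W + 7/12) = -9 + (7/12 + 19/W) = -101/12 + 19/W)
-6100*l(7/(-18), -12) = -6100*(-101/12 + 19/((7/(-18)))) = -6100*(-101/12 + 19/((7*(-1/18)))) = -6100*(-101/12 + 19/(-7/18)) = -6100*(-101/12 + 19*(-18/7)) = -6100*(-101/12 - 342/7) = -6100*(-4811/84) = 7336775/21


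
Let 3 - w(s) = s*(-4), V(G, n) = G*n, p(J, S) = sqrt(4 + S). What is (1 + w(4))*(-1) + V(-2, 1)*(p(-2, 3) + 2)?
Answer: -24 - 2*sqrt(7) ≈ -29.292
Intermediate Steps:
w(s) = 3 + 4*s (w(s) = 3 - s*(-4) = 3 - (-4)*s = 3 + 4*s)
(1 + w(4))*(-1) + V(-2, 1)*(p(-2, 3) + 2) = (1 + (3 + 4*4))*(-1) + (-2*1)*(sqrt(4 + 3) + 2) = (1 + (3 + 16))*(-1) - 2*(sqrt(7) + 2) = (1 + 19)*(-1) - 2*(2 + sqrt(7)) = 20*(-1) + (-4 - 2*sqrt(7)) = -20 + (-4 - 2*sqrt(7)) = -24 - 2*sqrt(7)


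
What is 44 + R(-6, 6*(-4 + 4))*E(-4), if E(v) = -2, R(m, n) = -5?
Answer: 54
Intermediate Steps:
44 + R(-6, 6*(-4 + 4))*E(-4) = 44 - 5*(-2) = 44 + 10 = 54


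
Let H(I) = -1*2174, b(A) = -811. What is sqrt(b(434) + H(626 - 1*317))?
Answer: I*sqrt(2985) ≈ 54.635*I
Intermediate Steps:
H(I) = -2174
sqrt(b(434) + H(626 - 1*317)) = sqrt(-811 - 2174) = sqrt(-2985) = I*sqrt(2985)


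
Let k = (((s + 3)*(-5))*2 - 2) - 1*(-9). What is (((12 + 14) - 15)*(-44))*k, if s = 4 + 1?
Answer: 35332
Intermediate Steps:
s = 5
k = -73 (k = (((5 + 3)*(-5))*2 - 2) - 1*(-9) = ((8*(-5))*2 - 2) + 9 = (-40*2 - 2) + 9 = (-80 - 2) + 9 = -82 + 9 = -73)
(((12 + 14) - 15)*(-44))*k = (((12 + 14) - 15)*(-44))*(-73) = ((26 - 15)*(-44))*(-73) = (11*(-44))*(-73) = -484*(-73) = 35332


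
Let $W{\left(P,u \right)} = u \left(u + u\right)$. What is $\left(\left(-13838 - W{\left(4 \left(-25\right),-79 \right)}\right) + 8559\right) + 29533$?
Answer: $11772$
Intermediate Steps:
$W{\left(P,u \right)} = 2 u^{2}$ ($W{\left(P,u \right)} = u 2 u = 2 u^{2}$)
$\left(\left(-13838 - W{\left(4 \left(-25\right),-79 \right)}\right) + 8559\right) + 29533 = \left(\left(-13838 - 2 \left(-79\right)^{2}\right) + 8559\right) + 29533 = \left(\left(-13838 - 2 \cdot 6241\right) + 8559\right) + 29533 = \left(\left(-13838 - 12482\right) + 8559\right) + 29533 = \left(-26320 + 8559\right) + 29533 = -17761 + 29533 = 11772$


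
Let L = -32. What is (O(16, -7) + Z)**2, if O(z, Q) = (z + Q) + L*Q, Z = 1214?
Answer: 2093809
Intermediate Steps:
O(z, Q) = z - 31*Q (O(z, Q) = (z + Q) - 32*Q = (Q + z) - 32*Q = z - 31*Q)
(O(16, -7) + Z)**2 = ((16 - 31*(-7)) + 1214)**2 = ((16 + 217) + 1214)**2 = (233 + 1214)**2 = 1447**2 = 2093809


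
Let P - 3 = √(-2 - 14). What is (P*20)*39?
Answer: 2340 + 3120*I ≈ 2340.0 + 3120.0*I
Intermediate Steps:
P = 3 + 4*I (P = 3 + √(-2 - 14) = 3 + √(-16) = 3 + 4*I ≈ 3.0 + 4.0*I)
(P*20)*39 = ((3 + 4*I)*20)*39 = (60 + 80*I)*39 = 2340 + 3120*I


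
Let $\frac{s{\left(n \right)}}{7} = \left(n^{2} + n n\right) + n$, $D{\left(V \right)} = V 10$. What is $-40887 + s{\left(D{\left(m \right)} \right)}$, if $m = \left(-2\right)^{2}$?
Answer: $-18207$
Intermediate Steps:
$m = 4$
$D{\left(V \right)} = 10 V$
$s{\left(n \right)} = 7 n + 14 n^{2}$ ($s{\left(n \right)} = 7 \left(\left(n^{2} + n n\right) + n\right) = 7 \left(\left(n^{2} + n^{2}\right) + n\right) = 7 \left(2 n^{2} + n\right) = 7 \left(n + 2 n^{2}\right) = 7 n + 14 n^{2}$)
$-40887 + s{\left(D{\left(m \right)} \right)} = -40887 + 7 \cdot 10 \cdot 4 \left(1 + 2 \cdot 10 \cdot 4\right) = -40887 + 7 \cdot 40 \left(1 + 2 \cdot 40\right) = -40887 + 7 \cdot 40 \left(1 + 80\right) = -40887 + 7 \cdot 40 \cdot 81 = -40887 + 22680 = -18207$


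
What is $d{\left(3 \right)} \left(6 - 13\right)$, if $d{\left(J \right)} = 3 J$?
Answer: $-63$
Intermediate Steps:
$d{\left(3 \right)} \left(6 - 13\right) = 3 \cdot 3 \left(6 - 13\right) = 9 \left(-7\right) = -63$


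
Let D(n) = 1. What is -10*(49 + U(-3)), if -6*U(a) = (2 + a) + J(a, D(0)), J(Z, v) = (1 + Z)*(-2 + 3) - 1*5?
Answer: -1510/3 ≈ -503.33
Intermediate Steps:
J(Z, v) = -4 + Z (J(Z, v) = (1 + Z)*1 - 5 = (1 + Z) - 5 = -4 + Z)
U(a) = 1/3 - a/3 (U(a) = -((2 + a) + (-4 + a))/6 = -(-2 + 2*a)/6 = 1/3 - a/3)
-10*(49 + U(-3)) = -10*(49 + (1/3 - 1/3*(-3))) = -10*(49 + (1/3 + 1)) = -10*(49 + 4/3) = -10*151/3 = -1510/3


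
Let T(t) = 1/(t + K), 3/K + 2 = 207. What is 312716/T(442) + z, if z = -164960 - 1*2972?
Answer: 28301708848/205 ≈ 1.3806e+8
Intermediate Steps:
K = 3/205 (K = 3/(-2 + 207) = 3/205 ≈ 0.014634)
T(t) = 1/(3/205 + t) (T(t) = 1/(t + 3/205) = 1/(3/205 + t))
z = -167932 (z = -164960 - 2972 = -167932)
312716/T(442) + z = 312716/((205/(3 + 205*442))) - 167932 = 312716/((205/(3 + 90610))) - 167932 = 312716/((205/90613)) - 167932 = 312716/((205*(1/90613))) - 167932 = 312716/(205/90613) - 167932 = 312716*(90613/205) - 167932 = 28336134908/205 - 167932 = 28301708848/205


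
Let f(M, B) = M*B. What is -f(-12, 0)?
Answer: 0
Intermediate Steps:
f(M, B) = B*M
-f(-12, 0) = -0*(-12) = -1*0 = 0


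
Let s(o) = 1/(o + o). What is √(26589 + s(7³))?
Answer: √255360770/98 ≈ 163.06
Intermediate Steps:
s(o) = 1/(2*o)
√(26589 + s(7³)) = √(26589 + 1/(2*(7³))) = √(26589 + (½)/343) = √(26589 + (½)*(1/343)) = √(26589 + 1/686) = √(18240055/686) = √255360770/98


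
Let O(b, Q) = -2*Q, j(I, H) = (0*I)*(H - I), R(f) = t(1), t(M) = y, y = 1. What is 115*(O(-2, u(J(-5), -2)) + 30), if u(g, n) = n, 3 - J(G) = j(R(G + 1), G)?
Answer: 3910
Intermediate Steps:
t(M) = 1
R(f) = 1
j(I, H) = 0 (j(I, H) = 0*(H - I) = 0)
J(G) = 3 (J(G) = 3 - 1*0 = 3 + 0 = 3)
115*(O(-2, u(J(-5), -2)) + 30) = 115*(-2*(-2) + 30) = 115*(4 + 30) = 115*34 = 3910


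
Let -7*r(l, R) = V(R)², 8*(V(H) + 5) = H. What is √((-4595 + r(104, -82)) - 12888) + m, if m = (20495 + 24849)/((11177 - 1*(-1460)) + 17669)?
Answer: 22672/15153 + I*√13732719/28 ≈ 1.4962 + 132.35*I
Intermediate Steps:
V(H) = -5 + H/8
r(l, R) = -(-5 + R/8)²/7
m = 22672/15153 (m = 45344/((11177 + 1460) + 17669) = 45344/(12637 + 17669) = 45344/30306 = 45344*(1/30306) = 22672/15153 ≈ 1.4962)
√((-4595 + r(104, -82)) - 12888) + m = √((-4595 - (-40 - 82)²/448) - 12888) + 22672/15153 = √((-4595 - 1/448*(-122)²) - 12888) + 22672/15153 = √((-4595 - 1/448*14884) - 12888) + 22672/15153 = √((-4595 - 3721/112) - 12888) + 22672/15153 = √(-518361/112 - 12888) + 22672/15153 = √(-1961817/112) + 22672/15153 = I*√13732719/28 + 22672/15153 = 22672/15153 + I*√13732719/28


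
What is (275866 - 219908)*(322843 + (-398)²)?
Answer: 26929619626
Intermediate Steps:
(275866 - 219908)*(322843 + (-398)²) = 55958*(322843 + 158404) = 55958*481247 = 26929619626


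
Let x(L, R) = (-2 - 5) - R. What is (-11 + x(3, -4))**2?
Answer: 196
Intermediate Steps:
x(L, R) = -7 - R
(-11 + x(3, -4))**2 = (-11 + (-7 - 1*(-4)))**2 = (-11 + (-7 + 4))**2 = (-11 - 3)**2 = (-14)**2 = 196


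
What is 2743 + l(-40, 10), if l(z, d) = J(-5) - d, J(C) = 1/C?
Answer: 13664/5 ≈ 2732.8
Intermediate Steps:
l(z, d) = -⅕ - d (l(z, d) = 1/(-5) - d = -⅕ - d)
2743 + l(-40, 10) = 2743 + (-⅕ - 1*10) = 2743 + (-⅕ - 10) = 2743 - 51/5 = 13664/5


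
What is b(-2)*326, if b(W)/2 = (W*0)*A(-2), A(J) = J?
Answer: 0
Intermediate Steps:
b(W) = 0 (b(W) = 2*((W*0)*(-2)) = 2*(0*(-2)) = 2*0 = 0)
b(-2)*326 = 0*326 = 0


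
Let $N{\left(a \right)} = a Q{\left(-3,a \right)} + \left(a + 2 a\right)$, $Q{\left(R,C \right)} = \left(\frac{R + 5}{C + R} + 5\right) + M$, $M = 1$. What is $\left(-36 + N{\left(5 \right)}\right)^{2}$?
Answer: $196$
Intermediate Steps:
$Q{\left(R,C \right)} = 6 + \frac{5 + R}{C + R}$ ($Q{\left(R,C \right)} = \left(\frac{R + 5}{C + R} + 5\right) + 1 = \left(\frac{5 + R}{C + R} + 5\right) + 1 = \left(5 + \frac{5 + R}{C + R}\right) + 1 = 6 + \frac{5 + R}{C + R}$)
$N{\left(a \right)} = 3 a + \frac{a \left(-16 + 6 a\right)}{-3 + a}$ ($N{\left(a \right)} = a \frac{5 + 6 a + 7 \left(-3\right)}{a - 3} + \left(a + 2 a\right) = a \frac{5 + 6 a - 21}{-3 + a} + 3 a = a \frac{-16 + 6 a}{-3 + a} + 3 a = \frac{a \left(-16 + 6 a\right)}{-3 + a} + 3 a = 3 a + \frac{a \left(-16 + 6 a\right)}{-3 + a}$)
$\left(-36 + N{\left(5 \right)}\right)^{2} = \left(-36 + \frac{5 \left(-25 + 9 \cdot 5\right)}{-3 + 5}\right)^{2} = \left(-36 + \frac{5 \left(-25 + 45\right)}{2}\right)^{2} = \left(-36 + 5 \cdot \frac{1}{2} \cdot 20\right)^{2} = \left(-36 + 50\right)^{2} = 14^{2} = 196$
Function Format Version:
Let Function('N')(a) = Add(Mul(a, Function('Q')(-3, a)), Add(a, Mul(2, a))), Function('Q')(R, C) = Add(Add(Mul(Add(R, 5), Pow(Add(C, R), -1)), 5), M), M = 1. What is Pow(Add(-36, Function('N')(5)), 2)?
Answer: 196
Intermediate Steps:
Function('Q')(R, C) = Add(6, Mul(Pow(Add(C, R), -1), Add(5, R))) (Function('Q')(R, C) = Add(Add(Mul(Add(R, 5), Pow(Add(C, R), -1)), 5), 1) = Add(Add(Mul(Add(5, R), Pow(Add(C, R), -1)), 5), 1) = Add(Add(Mul(Pow(Add(C, R), -1), Add(5, R)), 5), 1) = Add(Add(5, Mul(Pow(Add(C, R), -1), Add(5, R))), 1) = Add(6, Mul(Pow(Add(C, R), -1), Add(5, R))))
Function('N')(a) = Add(Mul(3, a), Mul(a, Pow(Add(-3, a), -1), Add(-16, Mul(6, a)))) (Function('N')(a) = Add(Mul(a, Mul(Pow(Add(a, -3), -1), Add(5, Mul(6, a), Mul(7, -3)))), Add(a, Mul(2, a))) = Add(Mul(a, Mul(Pow(Add(-3, a), -1), Add(5, Mul(6, a), -21))), Mul(3, a)) = Add(Mul(a, Mul(Pow(Add(-3, a), -1), Add(-16, Mul(6, a)))), Mul(3, a)) = Add(Mul(a, Pow(Add(-3, a), -1), Add(-16, Mul(6, a))), Mul(3, a)) = Add(Mul(3, a), Mul(a, Pow(Add(-3, a), -1), Add(-16, Mul(6, a)))))
Pow(Add(-36, Function('N')(5)), 2) = Pow(Add(-36, Mul(5, Pow(Add(-3, 5), -1), Add(-25, Mul(9, 5)))), 2) = Pow(Add(-36, Mul(5, Pow(2, -1), Add(-25, 45))), 2) = Pow(Add(-36, Mul(5, Rational(1, 2), 20)), 2) = Pow(Add(-36, 50), 2) = Pow(14, 2) = 196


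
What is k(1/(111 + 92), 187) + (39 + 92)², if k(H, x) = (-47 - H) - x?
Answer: 3436180/203 ≈ 16927.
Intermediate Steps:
k(H, x) = -47 - H - x
k(1/(111 + 92), 187) + (39 + 92)² = (-47 - 1/(111 + 92) - 1*187) + (39 + 92)² = (-47 - 1/203 - 187) + 131² = (-47 - 1*1/203 - 187) + 17161 = (-47 - 1/203 - 187) + 17161 = -47503/203 + 17161 = 3436180/203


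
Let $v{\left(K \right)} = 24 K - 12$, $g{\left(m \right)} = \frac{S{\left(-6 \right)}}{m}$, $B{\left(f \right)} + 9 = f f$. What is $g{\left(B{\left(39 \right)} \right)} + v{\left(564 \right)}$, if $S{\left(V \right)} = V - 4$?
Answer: $\frac{10224139}{756} \approx 13524.0$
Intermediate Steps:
$B{\left(f \right)} = -9 + f^{2}$ ($B{\left(f \right)} = -9 + f f = -9 + f^{2}$)
$S{\left(V \right)} = -4 + V$
$g{\left(m \right)} = - \frac{10}{m}$ ($g{\left(m \right)} = \frac{-4 - 6}{m} = - \frac{10}{m}$)
$v{\left(K \right)} = -12 + 24 K$
$g{\left(B{\left(39 \right)} \right)} + v{\left(564 \right)} = - \frac{10}{-9 + 39^{2}} + \left(-12 + 24 \cdot 564\right) = - \frac{10}{-9 + 1521} + \left(-12 + 13536\right) = - \frac{10}{1512} + 13524 = \left(-10\right) \frac{1}{1512} + 13524 = - \frac{5}{756} + 13524 = \frac{10224139}{756}$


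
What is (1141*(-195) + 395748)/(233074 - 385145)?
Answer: -173253/152071 ≈ -1.1393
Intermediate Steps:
(1141*(-195) + 395748)/(233074 - 385145) = (-222495 + 395748)/(-152071) = 173253*(-1/152071) = -173253/152071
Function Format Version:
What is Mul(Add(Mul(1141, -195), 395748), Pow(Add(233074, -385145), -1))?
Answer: Rational(-173253, 152071) ≈ -1.1393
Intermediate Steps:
Mul(Add(Mul(1141, -195), 395748), Pow(Add(233074, -385145), -1)) = Mul(Add(-222495, 395748), Pow(-152071, -1)) = Mul(173253, Rational(-1, 152071)) = Rational(-173253, 152071)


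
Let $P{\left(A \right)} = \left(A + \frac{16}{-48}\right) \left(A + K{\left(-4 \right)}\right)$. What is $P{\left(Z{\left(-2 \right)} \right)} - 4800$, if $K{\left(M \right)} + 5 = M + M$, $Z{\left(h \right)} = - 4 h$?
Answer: $- \frac{14515}{3} \approx -4838.3$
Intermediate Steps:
$K{\left(M \right)} = -5 + 2 M$ ($K{\left(M \right)} = -5 + \left(M + M\right) = -5 + 2 M$)
$P{\left(A \right)} = \left(-13 + A\right) \left(- \frac{1}{3} + A\right)$ ($P{\left(A \right)} = \left(A + \frac{16}{-48}\right) \left(A + \left(-5 + 2 \left(-4\right)\right)\right) = \left(A + 16 \left(- \frac{1}{48}\right)\right) \left(A - 13\right) = \left(A - \frac{1}{3}\right) \left(A - 13\right) = \left(- \frac{1}{3} + A\right) \left(-13 + A\right) = \left(-13 + A\right) \left(- \frac{1}{3} + A\right)$)
$P{\left(Z{\left(-2 \right)} \right)} - 4800 = \left(\frac{13}{3} + \left(\left(-4\right) \left(-2\right)\right)^{2} - \frac{40 \left(\left(-4\right) \left(-2\right)\right)}{3}\right) - 4800 = \left(\frac{13}{3} + 8^{2} - \frac{320}{3}\right) - 4800 = \left(\frac{13}{3} + 64 - \frac{320}{3}\right) - 4800 = - \frac{115}{3} - 4800 = - \frac{14515}{3}$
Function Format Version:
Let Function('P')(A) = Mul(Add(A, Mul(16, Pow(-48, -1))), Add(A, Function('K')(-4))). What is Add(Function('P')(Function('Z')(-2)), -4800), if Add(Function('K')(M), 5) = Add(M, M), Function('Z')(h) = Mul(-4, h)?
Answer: Rational(-14515, 3) ≈ -4838.3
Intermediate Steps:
Function('K')(M) = Add(-5, Mul(2, M)) (Function('K')(M) = Add(-5, Add(M, M)) = Add(-5, Mul(2, M)))
Function('P')(A) = Mul(Add(-13, A), Add(Rational(-1, 3), A)) (Function('P')(A) = Mul(Add(A, Mul(16, Pow(-48, -1))), Add(A, Add(-5, Mul(2, -4)))) = Mul(Add(A, Mul(16, Rational(-1, 48))), Add(A, Add(-5, -8))) = Mul(Add(A, Rational(-1, 3)), Add(A, -13)) = Mul(Add(Rational(-1, 3), A), Add(-13, A)) = Mul(Add(-13, A), Add(Rational(-1, 3), A)))
Add(Function('P')(Function('Z')(-2)), -4800) = Add(Add(Rational(13, 3), Pow(Mul(-4, -2), 2), Mul(Rational(-40, 3), Mul(-4, -2))), -4800) = Add(Add(Rational(13, 3), Pow(8, 2), Mul(Rational(-40, 3), 8)), -4800) = Add(Add(Rational(13, 3), 64, Rational(-320, 3)), -4800) = Add(Rational(-115, 3), -4800) = Rational(-14515, 3)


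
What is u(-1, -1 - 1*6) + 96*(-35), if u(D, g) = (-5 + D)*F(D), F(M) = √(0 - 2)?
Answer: -3360 - 6*I*√2 ≈ -3360.0 - 8.4853*I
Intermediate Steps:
F(M) = I*√2 (F(M) = √(-2) = I*√2)
u(D, g) = I*√2*(-5 + D) (u(D, g) = (-5 + D)*(I*√2) = I*√2*(-5 + D))
u(-1, -1 - 1*6) + 96*(-35) = I*√2*(-5 - 1) + 96*(-35) = I*√2*(-6) - 3360 = -6*I*√2 - 3360 = -3360 - 6*I*√2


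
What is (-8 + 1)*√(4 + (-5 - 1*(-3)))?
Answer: -7*√2 ≈ -9.8995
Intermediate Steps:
(-8 + 1)*√(4 + (-5 - 1*(-3))) = -7*√(4 + (-5 + 3)) = -7*√(4 - 2) = -7*√2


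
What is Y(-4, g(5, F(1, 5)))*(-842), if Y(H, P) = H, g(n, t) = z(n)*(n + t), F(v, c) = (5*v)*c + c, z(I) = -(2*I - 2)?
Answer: 3368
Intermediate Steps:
z(I) = 2 - 2*I (z(I) = -(-2 + 2*I) = 2 - 2*I)
F(v, c) = c + 5*c*v (F(v, c) = 5*c*v + c = c + 5*c*v)
g(n, t) = (2 - 2*n)*(n + t)
Y(-4, g(5, F(1, 5)))*(-842) = -4*(-842) = 3368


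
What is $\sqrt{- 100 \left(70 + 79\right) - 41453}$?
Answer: $i \sqrt{56353} \approx 237.39 i$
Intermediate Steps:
$\sqrt{- 100 \left(70 + 79\right) - 41453} = \sqrt{\left(-100\right) 149 - 41453} = \sqrt{-14900 - 41453} = \sqrt{-56353} = i \sqrt{56353}$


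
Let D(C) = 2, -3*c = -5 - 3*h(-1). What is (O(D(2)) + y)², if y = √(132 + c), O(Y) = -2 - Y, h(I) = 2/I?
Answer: (12 - √1185)²/9 ≈ 55.870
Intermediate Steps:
c = -⅓ (c = -(-5 - 6/(-1))/3 = -(-5 - 6*(-1))/3 = -(-5 - 3*(-2))/3 = -(-5 + 6)/3 = -⅓*1 = -⅓ ≈ -0.33333)
y = √1185/3 (y = √(132 - ⅓) = √(395/3) = √1185/3 ≈ 11.475)
(O(D(2)) + y)² = ((-2 - 1*2) + √1185/3)² = ((-2 - 2) + √1185/3)² = (-4 + √1185/3)²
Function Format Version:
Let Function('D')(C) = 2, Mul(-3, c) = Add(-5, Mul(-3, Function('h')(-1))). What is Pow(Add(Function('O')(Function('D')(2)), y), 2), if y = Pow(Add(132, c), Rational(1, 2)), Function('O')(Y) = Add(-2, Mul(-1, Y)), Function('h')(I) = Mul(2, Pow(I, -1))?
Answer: Mul(Rational(1, 9), Pow(Add(12, Mul(-1, Pow(1185, Rational(1, 2)))), 2)) ≈ 55.870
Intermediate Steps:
c = Rational(-1, 3) (c = Mul(Rational(-1, 3), Add(-5, Mul(-3, Mul(2, Pow(-1, -1))))) = Mul(Rational(-1, 3), Add(-5, Mul(-3, Mul(2, -1)))) = Mul(Rational(-1, 3), Add(-5, Mul(-3, -2))) = Mul(Rational(-1, 3), Add(-5, 6)) = Mul(Rational(-1, 3), 1) = Rational(-1, 3) ≈ -0.33333)
y = Mul(Rational(1, 3), Pow(1185, Rational(1, 2))) (y = Pow(Add(132, Rational(-1, 3)), Rational(1, 2)) = Pow(Rational(395, 3), Rational(1, 2)) = Mul(Rational(1, 3), Pow(1185, Rational(1, 2))) ≈ 11.475)
Pow(Add(Function('O')(Function('D')(2)), y), 2) = Pow(Add(Add(-2, Mul(-1, 2)), Mul(Rational(1, 3), Pow(1185, Rational(1, 2)))), 2) = Pow(Add(Add(-2, -2), Mul(Rational(1, 3), Pow(1185, Rational(1, 2)))), 2) = Pow(Add(-4, Mul(Rational(1, 3), Pow(1185, Rational(1, 2)))), 2)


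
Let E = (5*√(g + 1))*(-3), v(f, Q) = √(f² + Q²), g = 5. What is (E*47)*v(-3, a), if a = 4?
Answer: -3525*√6 ≈ -8634.5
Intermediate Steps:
v(f, Q) = √(Q² + f²)
E = -15*√6 (E = (5*√(5 + 1))*(-3) = (5*√6)*(-3) = -15*√6 ≈ -36.742)
(E*47)*v(-3, a) = (-15*√6*47)*√(4² + (-3)²) = (-705*√6)*√(16 + 9) = (-705*√6)*√25 = -705*√6*5 = -3525*√6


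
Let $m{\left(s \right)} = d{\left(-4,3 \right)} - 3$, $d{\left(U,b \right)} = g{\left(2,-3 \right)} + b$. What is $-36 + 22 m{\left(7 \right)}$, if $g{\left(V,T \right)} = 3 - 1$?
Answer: $8$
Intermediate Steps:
$g{\left(V,T \right)} = 2$
$d{\left(U,b \right)} = 2 + b$
$m{\left(s \right)} = 2$ ($m{\left(s \right)} = \left(2 + 3\right) - 3 = 5 - 3 = 2$)
$-36 + 22 m{\left(7 \right)} = -36 + 22 \cdot 2 = -36 + 44 = 8$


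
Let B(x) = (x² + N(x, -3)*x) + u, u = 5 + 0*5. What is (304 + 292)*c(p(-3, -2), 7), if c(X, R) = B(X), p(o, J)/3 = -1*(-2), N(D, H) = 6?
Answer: 45892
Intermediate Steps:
p(o, J) = 6 (p(o, J) = 3*(-1*(-2)) = 3*2 = 6)
u = 5 (u = 5 + 0 = 5)
B(x) = 5 + x² + 6*x (B(x) = (x² + 6*x) + 5 = 5 + x² + 6*x)
c(X, R) = 5 + X² + 6*X
(304 + 292)*c(p(-3, -2), 7) = (304 + 292)*(5 + 6² + 6*6) = 596*(5 + 36 + 36) = 596*77 = 45892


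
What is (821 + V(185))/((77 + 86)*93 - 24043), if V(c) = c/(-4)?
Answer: -3099/35536 ≈ -0.087207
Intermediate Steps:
V(c) = -c/4 (V(c) = c*(-¼) = -c/4)
(821 + V(185))/((77 + 86)*93 - 24043) = (821 - ¼*185)/((77 + 86)*93 - 24043) = (821 - 185/4)/(163*93 - 24043) = 3099/(4*(15159 - 24043)) = (3099/4)/(-8884) = (3099/4)*(-1/8884) = -3099/35536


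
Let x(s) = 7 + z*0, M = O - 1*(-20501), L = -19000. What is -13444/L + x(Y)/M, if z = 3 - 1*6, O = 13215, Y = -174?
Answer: 56676363/80075500 ≈ 0.70779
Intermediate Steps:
z = -3 (z = 3 - 6 = -3)
M = 33716 (M = 13215 - 1*(-20501) = 13215 + 20501 = 33716)
x(s) = 7 (x(s) = 7 - 3*0 = 7 + 0 = 7)
-13444/L + x(Y)/M = -13444/(-19000) + 7/33716 = -13444*(-1/19000) + 7*(1/33716) = 3361/4750 + 7/33716 = 56676363/80075500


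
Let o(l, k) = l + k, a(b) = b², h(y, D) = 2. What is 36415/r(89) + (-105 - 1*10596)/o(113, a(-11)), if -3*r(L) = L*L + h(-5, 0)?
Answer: -4086939/68666 ≈ -59.519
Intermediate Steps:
r(L) = -⅔ - L²/3 (r(L) = -(L*L + 2)/3 = -(L² + 2)/3 = -(2 + L²)/3 = -⅔ - L²/3)
o(l, k) = k + l
36415/r(89) + (-105 - 1*10596)/o(113, a(-11)) = 36415/(-⅔ - ⅓*89²) + (-105 - 1*10596)/((-11)² + 113) = 36415/(-⅔ - ⅓*7921) + (-105 - 10596)/(121 + 113) = 36415/(-⅔ - 7921/3) - 10701/234 = 36415/(-2641) - 10701*1/234 = 36415*(-1/2641) - 1189/26 = -36415/2641 - 1189/26 = -4086939/68666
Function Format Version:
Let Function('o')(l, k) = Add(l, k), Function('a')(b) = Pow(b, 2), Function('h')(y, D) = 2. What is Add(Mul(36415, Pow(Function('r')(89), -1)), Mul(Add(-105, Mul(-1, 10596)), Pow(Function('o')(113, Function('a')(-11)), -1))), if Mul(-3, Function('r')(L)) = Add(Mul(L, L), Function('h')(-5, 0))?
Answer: Rational(-4086939, 68666) ≈ -59.519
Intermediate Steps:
Function('r')(L) = Add(Rational(-2, 3), Mul(Rational(-1, 3), Pow(L, 2))) (Function('r')(L) = Mul(Rational(-1, 3), Add(Mul(L, L), 2)) = Mul(Rational(-1, 3), Add(Pow(L, 2), 2)) = Mul(Rational(-1, 3), Add(2, Pow(L, 2))) = Add(Rational(-2, 3), Mul(Rational(-1, 3), Pow(L, 2))))
Function('o')(l, k) = Add(k, l)
Add(Mul(36415, Pow(Function('r')(89), -1)), Mul(Add(-105, Mul(-1, 10596)), Pow(Function('o')(113, Function('a')(-11)), -1))) = Add(Mul(36415, Pow(Add(Rational(-2, 3), Mul(Rational(-1, 3), Pow(89, 2))), -1)), Mul(Add(-105, Mul(-1, 10596)), Pow(Add(Pow(-11, 2), 113), -1))) = Add(Mul(36415, Pow(Add(Rational(-2, 3), Mul(Rational(-1, 3), 7921)), -1)), Mul(Add(-105, -10596), Pow(Add(121, 113), -1))) = Add(Mul(36415, Pow(Add(Rational(-2, 3), Rational(-7921, 3)), -1)), Mul(-10701, Pow(234, -1))) = Add(Mul(36415, Pow(-2641, -1)), Mul(-10701, Rational(1, 234))) = Add(Mul(36415, Rational(-1, 2641)), Rational(-1189, 26)) = Add(Rational(-36415, 2641), Rational(-1189, 26)) = Rational(-4086939, 68666)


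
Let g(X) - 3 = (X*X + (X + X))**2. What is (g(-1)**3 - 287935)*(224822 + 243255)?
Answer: -134745794067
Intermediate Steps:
g(X) = 3 + (X**2 + 2*X)**2 (g(X) = 3 + (X*X + (X + X))**2 = 3 + (X**2 + 2*X)**2)
(g(-1)**3 - 287935)*(224822 + 243255) = ((3 + (-1)**2*(2 - 1)**2)**3 - 287935)*(224822 + 243255) = ((3 + 1*1**2)**3 - 287935)*468077 = ((3 + 1*1)**3 - 287935)*468077 = ((3 + 1)**3 - 287935)*468077 = (4**3 - 287935)*468077 = (64 - 287935)*468077 = -287871*468077 = -134745794067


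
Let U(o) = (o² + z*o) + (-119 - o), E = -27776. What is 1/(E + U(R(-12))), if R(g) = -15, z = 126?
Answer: -1/29545 ≈ -3.3847e-5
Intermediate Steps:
U(o) = -119 + o² + 125*o (U(o) = (o² + 126*o) + (-119 - o) = -119 + o² + 125*o)
1/(E + U(R(-12))) = 1/(-27776 + (-119 + (-15)² + 125*(-15))) = 1/(-27776 + (-119 + 225 - 1875)) = 1/(-27776 - 1769) = 1/(-29545) = -1/29545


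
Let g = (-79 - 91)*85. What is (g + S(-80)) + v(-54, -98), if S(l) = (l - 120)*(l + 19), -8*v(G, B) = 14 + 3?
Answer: -18017/8 ≈ -2252.1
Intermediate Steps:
v(G, B) = -17/8 (v(G, B) = -(14 + 3)/8 = -1/8*17 = -17/8)
S(l) = (-120 + l)*(19 + l)
g = -14450 (g = -170*85 = -14450)
(g + S(-80)) + v(-54, -98) = (-14450 + (-2280 + (-80)**2 - 101*(-80))) - 17/8 = (-14450 + (-2280 + 6400 + 8080)) - 17/8 = (-14450 + 12200) - 17/8 = -2250 - 17/8 = -18017/8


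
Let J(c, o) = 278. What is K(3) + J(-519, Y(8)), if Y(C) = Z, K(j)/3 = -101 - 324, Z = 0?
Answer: -997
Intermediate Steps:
K(j) = -1275 (K(j) = 3*(-101 - 324) = 3*(-425) = -1275)
Y(C) = 0
K(3) + J(-519, Y(8)) = -1275 + 278 = -997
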